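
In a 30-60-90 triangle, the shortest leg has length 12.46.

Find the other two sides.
In a 30-60-90 triangle the sides are in ratio 1 : √3 : 2 (short leg : long leg : hypotenuse).
Long leg = 12.46·√3 ≈ 12.46·1.73205 ≈ 21.5814
Hypotenuse = 2·12.46 = 24.92

Long leg = 12.46√3 = 21.58, Hypotenuse = 24.92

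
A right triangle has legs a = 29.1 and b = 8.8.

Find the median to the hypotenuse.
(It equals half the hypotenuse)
Hypotenuse c = √(a² + b²) = √(846.81 + 77.44) = √924.25 ≈ 30.4015
Median to hypotenuse = c/2 ≈ 30.4015/2 ≈ 15.2007

Median = 15.2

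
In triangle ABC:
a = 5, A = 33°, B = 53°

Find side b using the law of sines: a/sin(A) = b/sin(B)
a/sin(A) = b/sin(B)  ⇒  b = a·sin(B)/sin(A) = 5·sin(53°)/sin(33°)
sin(53°) ≈ 0.798636, sin(33°) ≈ 0.544639
b ≈ 5·0.798636/0.544639 ≈ 3.99318/0.544639 ≈ 7.33179

b = 7.332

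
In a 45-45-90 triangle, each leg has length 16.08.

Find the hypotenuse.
In a 45-45-90 triangle the sides are in ratio 1 : 1 : √2, so hypotenuse = leg·√2.
Hypotenuse = 16.08·√2 ≈ 16.08·1.41421 ≈ 22.7406

Hypotenuse = 16.08√2 = 22.74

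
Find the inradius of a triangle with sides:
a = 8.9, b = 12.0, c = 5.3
r = Area/s where s is the semi-perimeter.
s = (8.9 + 12.0 + 5.3)/2 = 26.2/2 = 13.1
Area = √(s(s−a)(s−b)(s−c)) = √(13.1·4.2·1.1·7.8) ≈ √472.072 ≈ 21.7272
r ≈ 21.7272/13.1 ≈ 1.65857

r = 1.659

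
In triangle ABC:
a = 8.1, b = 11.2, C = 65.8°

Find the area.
Two sides and the included angle (SAS): A = ½·a·b·sin(C) = ½·8.1·11.2·sin(65.8°)
sin(65.8°) ≈ 0.91212
A ≈ ½·90.72·0.91212 = 45.36·0.91212 ≈ 41.3738

Area = 41.37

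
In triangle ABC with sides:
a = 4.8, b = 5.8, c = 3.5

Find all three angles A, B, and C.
Law of cosines for each angle (a² = 23.04, b² = 33.64, c² = 12.25):
cos(A) = (b² + c² − a²)/(2bc) = (33.64 + 12.25 − 23.04)/(2·5.8·3.5) = 22.85/40.6 ≈ 0.562808  ⇒  A ≈ 55.7498°
cos(B) = (a² + c² − b²)/(2ac) = (23.04 + 12.25 − 33.64)/(2·4.8·3.5) = 1.65/33.6 ≈ 0.0491071  ⇒  B ≈ 87.1852°
cos(C) = (a² + b² − c²)/(2ab) = (23.04 + 33.64 − 12.25)/(2·4.8·5.8) = 44.43/55.68 ≈ 0.797953  ⇒  C ≈ 37.065°
Check: A + B + C ≈ 180°

A = 55.75°, B = 87.19°, C = 37.06°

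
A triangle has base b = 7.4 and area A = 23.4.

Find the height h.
A = ½·b·h  ⇒  h = 2A/b = 2·23.4/7.4 = 46.8/7.4 ≈ 6.32432

h = 6.324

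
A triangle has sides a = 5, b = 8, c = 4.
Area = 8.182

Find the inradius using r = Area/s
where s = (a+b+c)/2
s = (5 + 8 + 4)/2 = 17/2 = 8.5
r = Area/s = 8.182/8.5 ≈ 0.962588

r = 0.9626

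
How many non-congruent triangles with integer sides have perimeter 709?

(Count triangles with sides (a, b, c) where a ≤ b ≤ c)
Let a ≤ b ≤ c with a + b + c = 709. The only binding inequality is a + b > c, i.e. 709 − c > c, so c < 709/2; and c ≥ 709/3 since c is the largest side.
So 237 ≤ c ≤ 354. For each c, b runs from ⌈(709 − c)/2⌉ up to c (then a = 709 − b − c satisfies 1 ≤ a ≤ b automatically), giving c − ⌈(709 − c)/2⌉ + 1 choices.
Summing over c: 2 + 3 + 5 + 6 + … + 176 + 177  (118 terms, c = 237, …, 354) = 10561
Check (closed form: nearest integer to p²/48 for even p, (p+3)²/48 for odd p): (709+3)²/48 = 712²/48 = 506944/48 ≈ 10561.33 → 10561

10561 triangles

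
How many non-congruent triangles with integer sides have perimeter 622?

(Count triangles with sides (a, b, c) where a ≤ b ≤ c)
Let a ≤ b ≤ c with a + b + c = 622. The only binding inequality is a + b > c, i.e. 622 − c > c, so c < 622/2; and c ≥ 622/3 since c is the largest side.
So 208 ≤ c ≤ 310. For each c, b runs from ⌈(622 − c)/2⌉ up to c (then a = 622 − b − c satisfies 1 ≤ a ≤ b automatically), giving c − ⌈(622 − c)/2⌉ + 1 choices.
Summing over c: 2 + 3 + 5 + 6 + … + 153 + 155  (103 terms, c = 208, …, 310) = 8060
Check (closed form: nearest integer to p²/48 for even p, (p+3)²/48 for odd p): 622²/48 = 386884/48 ≈ 8060.08 → 8060

8060 triangles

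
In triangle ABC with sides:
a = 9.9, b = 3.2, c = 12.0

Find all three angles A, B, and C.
Law of cosines for each angle (a² = 98.01, b² = 10.24, c² = 144):
cos(A) = (b² + c² − a²)/(2bc) = (10.24 + 144 − 98.01)/(2·3.2·12.0) = 56.23/76.8 ≈ 0.732161  ⇒  A ≈ 42.9321°
cos(B) = (a² + c² − b²)/(2ac) = (98.01 + 144 − 10.24)/(2·9.9·12.0) = 231.77/237.6 ≈ 0.975463  ⇒  B ≈ 12.7186°
cos(C) = (a² + b² − c²)/(2ab) = (98.01 + 10.24 − 144)/(2·9.9·3.2) = -35.75/63.36 ≈ -0.564236  ⇒  C ≈ 124.349°
Check: A + B + C ≈ 180°

A = 42.93°, B = 12.72°, C = 124.3°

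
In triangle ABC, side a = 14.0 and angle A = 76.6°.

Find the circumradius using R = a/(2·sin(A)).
R = a/(2·sin(A)) = 14.0/(2·sin(76.6°))
sin(76.6°) ≈ 0.972776
R ≈ 14.0/(2·0.972776) = 14.0/1.94555 ≈ 7.1959

R = 7.196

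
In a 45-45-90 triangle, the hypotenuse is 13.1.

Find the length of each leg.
In a 45-45-90 triangle hypotenuse = leg·√2, so leg = hypotenuse/√2.
Leg = 13.1/√2 ≈ 13.1/1.41421 ≈ 9.2631

Each leg = 9.263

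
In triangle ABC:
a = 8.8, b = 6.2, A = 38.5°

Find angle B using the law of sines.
a/sin(A) = b/sin(B)  ⇒  sin(B) = b·sin(A)/a = 6.2·sin(38.5°)/8.8
sin(38.5°) ≈ 0.622515
sin(B) ≈ 6.2·0.622515/8.8 ≈ 3.85959/8.8 ≈ 0.43859
B = arcsin(0.43859) ≈ 26.0139°
(Since b ≤ a we need B ≤ A, so the obtuse alternative 180° − 26.0139° ≈ 153.986° is rejected.)

B = 26.01°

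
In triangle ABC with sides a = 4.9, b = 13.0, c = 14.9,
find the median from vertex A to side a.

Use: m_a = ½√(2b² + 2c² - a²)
m_a = ½√(2·13.0² + 2·14.9² − 4.9²) = ½√(2·169 + 2·222.01 − 24.01) = ½√(338 + 444.02 − 24.01) = ½√758.01
√758.01 ≈ 27.532, so m_a ≈ 13.766

m_a = 13.77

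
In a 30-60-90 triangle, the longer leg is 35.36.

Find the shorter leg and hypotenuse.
In a 30-60-90 triangle the sides are in ratio 1 : √3 : 2, so short leg = long leg/√3 and hypotenuse = 2·(short leg).
Short leg = 35.36/√3 ≈ 35.36/1.73205 ≈ 20.4151
Hypotenuse = 2·20.4151 ≈ 40.8302

Short leg = 20.42, Hypotenuse = 40.83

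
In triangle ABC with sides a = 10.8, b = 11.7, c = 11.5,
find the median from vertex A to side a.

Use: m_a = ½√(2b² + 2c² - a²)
m_a = ½√(2·11.7² + 2·11.5² − 10.8²) = ½√(2·136.89 + 2·132.25 − 116.64) = ½√(273.78 + 264.5 − 116.64) = ½√421.64
√421.64 ≈ 20.5339, so m_a ≈ 10.2669

m_a = 10.27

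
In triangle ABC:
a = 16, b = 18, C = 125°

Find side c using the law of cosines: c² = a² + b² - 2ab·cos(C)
c² = 16² + 18² − 2·16·18·cos(125°)
cos(125°) ≈ -0.573576
c² ≈ 256 + 324 − 576·(-0.573576) ≈ 580 + 330.38 ≈ 910.38
c ≈ √910.38 ≈ 30.1725

c = 30.17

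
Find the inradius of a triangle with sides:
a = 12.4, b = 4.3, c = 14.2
r = Area/s where s is the semi-perimeter.
s = (12.4 + 4.3 + 14.2)/2 = 30.9/2 = 15.45
Area = √(s(s−a)(s−b)(s−c)) = √(15.45·3.05·11.15·1.25) ≈ √656.77 ≈ 25.6275
r ≈ 25.6275/15.45 ≈ 1.65874

r = 1.659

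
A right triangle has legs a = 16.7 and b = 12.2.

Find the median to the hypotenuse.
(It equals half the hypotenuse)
Hypotenuse c = √(a² + b²) = √(278.89 + 148.84) = √427.73 ≈ 20.6816
Median to hypotenuse = c/2 ≈ 20.6816/2 ≈ 10.3408

Median = 10.34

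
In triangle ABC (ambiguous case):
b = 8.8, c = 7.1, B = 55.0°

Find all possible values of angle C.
b/sin(B) = c/sin(C)  ⇒  sin(C) = c·sin(B)/b = 7.1·sin(55.0°)/8.8
sin(55.0°) ≈ 0.819152
sin(C) ≈ 7.1·0.819152/8.8 ≈ 5.81598/8.8 ≈ 0.660907
Candidate 1: C₁ = arcsin(0.660907) ≈ 41.3691°  →  A = 180° − 55.0° − 41.3691° ≈ 83.6309° > 0, valid
Candidate 2: C₂ = 180° − C₁ ≈ 138.631°  →  A = 180° − 55.0° − 138.631° ≈ -13.6309° ≤ 0, not a valid triangle

C = 41.37° (one solution)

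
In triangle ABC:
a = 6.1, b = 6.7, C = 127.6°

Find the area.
Two sides and the included angle (SAS): A = ½·a·b·sin(C) = ½·6.1·6.7·sin(127.6°)
sin(127.6°) ≈ 0.79229
A ≈ ½·40.87·0.79229 = 20.435·0.79229 ≈ 16.1904

Area = 16.19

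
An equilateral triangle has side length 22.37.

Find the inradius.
r = Area/s with s the semi-perimeter.
Area = (√3/4)·22.37² = (√3/4)·500.4169 ≈ 0.433013·500.4169 ≈ 216.687
s = 3·22.37/2 = 33.555
r ≈ 216.687/33.555 ≈ 6.45766
(Equivalently r = side/(2√3) = 22.37/3.4641 ≈ 6.45766.)

r = 6.458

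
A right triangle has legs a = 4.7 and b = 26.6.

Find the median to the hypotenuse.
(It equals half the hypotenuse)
Hypotenuse c = √(a² + b²) = √(22.09 + 707.56) = √729.65 ≈ 27.012
Median to hypotenuse = c/2 ≈ 27.012/2 ≈ 13.506

Median = 13.51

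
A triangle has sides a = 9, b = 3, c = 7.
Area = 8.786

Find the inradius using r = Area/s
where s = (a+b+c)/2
s = (9 + 3 + 7)/2 = 19/2 = 9.5
r = Area/s = 8.786/9.5 ≈ 0.924842

r = 0.9248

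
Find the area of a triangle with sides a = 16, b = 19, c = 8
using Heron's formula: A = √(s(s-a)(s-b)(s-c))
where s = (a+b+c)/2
s = (16 + 19 + 8)/2 = 43/2 = 21.5
s − a = 5.5, s − b = 2.5, s − c = 13.5
s(s−a)(s−b)(s−c) = 21.5·5.5·2.5·13.5 = 3990.9375
Area = √3990.9375 ≈ 63.1739

s = 21.5, Area = 63.17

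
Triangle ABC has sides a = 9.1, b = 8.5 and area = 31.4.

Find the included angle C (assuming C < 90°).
Area = ½·a·b·sin(C)  ⇒  sin(C) = 2·Area/(a·b) = 2·31.4/(9.1·8.5) = 62.8/77.35 ≈ 0.811894
C = arcsin(0.811894) ≈ 54.2814° (taking the acute solution since C < 90°)

C = 54.28°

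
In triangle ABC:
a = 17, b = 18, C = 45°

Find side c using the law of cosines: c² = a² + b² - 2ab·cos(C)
c² = 17² + 18² − 2·17·18·cos(45°)
cos(45°) ≈ 0.707107
c² ≈ 289 + 324 − 612·(0.707107) ≈ 613 − 432.749 ≈ 180.251
c ≈ √180.251 ≈ 13.4257

c = 13.43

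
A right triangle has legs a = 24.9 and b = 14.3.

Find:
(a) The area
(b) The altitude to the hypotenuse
(a) The legs are perpendicular, so Area = ½·a·b = ½·24.9·14.3 = ½·356.07 = 178.035
(b) Hypotenuse c = √(a² + b²) = √(620.01 + 204.49) = √824.5 ≈ 28.7141
    Area = ½·c·h_c  ⇒  h_c = 2·Area/c = 356.07/28.7141 ≈ 12.4005

Area = 178.035, h_c = 12.4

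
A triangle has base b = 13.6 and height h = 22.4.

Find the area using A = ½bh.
A = ½·b·h = ½·13.6·22.4 = ½·304.64 = 152.32

Area = 152.32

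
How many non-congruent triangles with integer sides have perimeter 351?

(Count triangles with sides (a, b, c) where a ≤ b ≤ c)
Let a ≤ b ≤ c with a + b + c = 351. The only binding inequality is a + b > c, i.e. 351 − c > c, so c < 351/2; and c ≥ 351/3 since c is the largest side.
So 117 ≤ c ≤ 175. For each c, b runs from ⌈(351 − c)/2⌉ up to c (then a = 351 − b − c satisfies 1 ≤ a ≤ b automatically), giving c − ⌈(351 − c)/2⌉ + 1 choices.
Summing over c: 1 + 2 + 4 + 5 + … + 86 + 88  (59 terms, c = 117, …, 175) = 2611
Check (closed form: nearest integer to p²/48 for even p, (p+3)²/48 for odd p): (351+3)²/48 = 354²/48 = 125316/48 ≈ 2610.75 → 2611

2611 triangles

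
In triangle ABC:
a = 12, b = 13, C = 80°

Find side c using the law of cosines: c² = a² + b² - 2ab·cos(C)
c² = 12² + 13² − 2·12·13·cos(80°)
cos(80°) ≈ 0.173648
c² ≈ 144 + 169 − 312·(0.173648) ≈ 313 − 54.1782 ≈ 258.822
c ≈ √258.822 ≈ 16.0879

c = 16.09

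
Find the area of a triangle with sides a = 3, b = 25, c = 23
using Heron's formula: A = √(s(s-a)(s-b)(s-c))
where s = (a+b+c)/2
s = (3 + 25 + 23)/2 = 51/2 = 25.5
s − a = 22.5, s − b = 0.5, s − c = 2.5
s(s−a)(s−b)(s−c) = 25.5·22.5·0.5·2.5 = 717.1875
Area = √717.1875 ≈ 26.7804

s = 25.5, Area = 26.78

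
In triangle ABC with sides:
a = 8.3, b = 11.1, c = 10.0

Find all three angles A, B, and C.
Law of cosines for each angle (a² = 68.89, b² = 123.21, c² = 100):
cos(A) = (b² + c² − a²)/(2bc) = (123.21 + 100 − 68.89)/(2·11.1·10.0) = 154.32/222 ≈ 0.695135  ⇒  A ≈ 45.962°
cos(B) = (a² + c² − b²)/(2ac) = (68.89 + 100 − 123.21)/(2·8.3·10.0) = 45.68/166 ≈ 0.275181  ⇒  B ≈ 74.0272°
cos(C) = (a² + b² − c²)/(2ab) = (68.89 + 123.21 − 100)/(2·8.3·11.1) = 92.1/184.26 ≈ 0.499837  ⇒  C ≈ 60.0108°
Check: A + B + C ≈ 180°

A = 45.96°, B = 74.03°, C = 60.01°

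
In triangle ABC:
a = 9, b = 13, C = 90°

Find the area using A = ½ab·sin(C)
A = ½·a·b·sin(C) = ½·9·13·sin(90°)
sin(90°) ≈ 1
A ≈ ½·117·1 = 58.5·1 ≈ 58.5

Area = 58.5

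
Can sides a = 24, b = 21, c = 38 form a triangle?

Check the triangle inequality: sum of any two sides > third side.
a + b vs c: 24 + 21 = 45 > 38  ✓
a + c vs b: 24 + 38 = 62 > 21  ✓
b + c vs a: 21 + 38 = 59 > 24  ✓

Yes, triangle inequality satisfied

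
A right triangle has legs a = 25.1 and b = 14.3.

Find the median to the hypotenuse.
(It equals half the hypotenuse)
Hypotenuse c = √(a² + b²) = √(630.01 + 204.49) = √834.5 ≈ 28.8877
Median to hypotenuse = c/2 ≈ 28.8877/2 ≈ 14.4439

Median = 14.44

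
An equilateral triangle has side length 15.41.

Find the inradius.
r = Area/s with s the semi-perimeter.
Area = (√3/4)·15.41² = (√3/4)·237.4681 ≈ 0.433013·237.4681 ≈ 102.827
s = 3·15.41/2 = 23.115
r ≈ 102.827/23.115 ≈ 4.44848
(Equivalently r = side/(2√3) = 15.41/3.4641 ≈ 4.44848.)

r = 4.448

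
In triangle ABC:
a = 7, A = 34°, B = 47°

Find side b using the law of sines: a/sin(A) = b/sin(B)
a/sin(A) = b/sin(B)  ⇒  b = a·sin(B)/sin(A) = 7·sin(47°)/sin(34°)
sin(47°) ≈ 0.731354, sin(34°) ≈ 0.559193
b ≈ 7·0.731354/0.559193 ≈ 5.11948/0.559193 ≈ 9.15512

b = 9.155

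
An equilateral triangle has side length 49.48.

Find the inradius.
r = Area/s with s the semi-perimeter.
Area = (√3/4)·49.48² = (√3/4)·2448.2704 ≈ 0.433013·2448.2704 ≈ 1060.13
s = 3·49.48/2 = 74.22
r ≈ 1060.13/74.22 ≈ 14.2836
(Equivalently r = side/(2√3) = 49.48/3.4641 ≈ 14.2836.)

r = 14.28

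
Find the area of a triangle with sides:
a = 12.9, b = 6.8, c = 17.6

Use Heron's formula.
s = (12.9 + 6.8 + 17.6)/2 = 37.3/2 = 18.65
s − a = 5.75, s − b = 11.85, s − c = 1.05
s(s−a)(s−b)(s−c) = 18.65·5.75·11.85·1.05 ≈ 1334.3
Area = √1334.3 ≈ 36.5281

Area = 36.53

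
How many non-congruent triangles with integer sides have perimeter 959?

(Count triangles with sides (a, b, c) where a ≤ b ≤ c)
Let a ≤ b ≤ c with a + b + c = 959. The only binding inequality is a + b > c, i.e. 959 − c > c, so c < 959/2; and c ≥ 959/3 since c is the largest side.
So 320 ≤ c ≤ 479. For each c, b runs from ⌈(959 − c)/2⌉ up to c (then a = 959 − b − c satisfies 1 ≤ a ≤ b automatically), giving c − ⌈(959 − c)/2⌉ + 1 choices.
Summing over c: 1 + 3 + 4 + 6 + … + 238 + 240  (160 terms, c = 320, …, 479) = 19280
Check (closed form: nearest integer to p²/48 for even p, (p+3)²/48 for odd p): (959+3)²/48 = 962²/48 = 925444/48 ≈ 19280.08 → 19280

19280 triangles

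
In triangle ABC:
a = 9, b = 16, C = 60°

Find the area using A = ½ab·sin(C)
A = ½·a·b·sin(C) = ½·9·16·sin(60°)
sin(60°) ≈ 0.866025
A ≈ ½·144·0.866025 = 72·0.866025 ≈ 62.3538

Area = 62.35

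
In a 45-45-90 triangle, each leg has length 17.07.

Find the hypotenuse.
In a 45-45-90 triangle the sides are in ratio 1 : 1 : √2, so hypotenuse = leg·√2.
Hypotenuse = 17.07·√2 ≈ 17.07·1.41421 ≈ 24.1406

Hypotenuse = 17.07√2 = 24.14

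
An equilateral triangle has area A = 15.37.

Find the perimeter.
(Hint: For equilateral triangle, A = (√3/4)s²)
A = (√3/4)s²  ⇒  s² = 4A/√3 = 4·15.37/√3 = 61.48/1.73205 ≈ 35.4955
s ≈ √35.4955 ≈ 5.95781
Perimeter = 3s ≈ 3·5.95781 ≈ 17.8734

Perimeter = 17.87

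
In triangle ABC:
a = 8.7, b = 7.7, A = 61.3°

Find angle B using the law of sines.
a/sin(A) = b/sin(B)  ⇒  sin(B) = b·sin(A)/a = 7.7·sin(61.3°)/8.7
sin(61.3°) ≈ 0.877146
sin(B) ≈ 7.7·0.877146/8.7 ≈ 6.75403/8.7 ≈ 0.776325
B = arcsin(0.776325) ≈ 50.9253°
(Since b ≤ a we need B ≤ A, so the obtuse alternative 180° − 50.9253° ≈ 129.075° is rejected.)

B = 50.93°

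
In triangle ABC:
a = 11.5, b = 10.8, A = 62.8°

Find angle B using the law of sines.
a/sin(A) = b/sin(B)  ⇒  sin(B) = b·sin(A)/a = 10.8·sin(62.8°)/11.5
sin(62.8°) ≈ 0.889416
sin(B) ≈ 10.8·0.889416/11.5 ≈ 9.6057/11.5 ≈ 0.835278
B = arcsin(0.835278) ≈ 56.6448°
(Since b ≤ a we need B ≤ A, so the obtuse alternative 180° − 56.6448° ≈ 123.355° is rejected.)

B = 56.64°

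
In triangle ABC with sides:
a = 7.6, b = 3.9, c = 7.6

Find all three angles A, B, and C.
Law of cosines for each angle (a² = 57.76, b² = 15.21, c² = 57.76):
cos(A) = (b² + c² − a²)/(2bc) = (15.21 + 57.76 − 57.76)/(2·3.9·7.6) = 15.21/59.28 ≈ 0.256579  ⇒  A ≈ 75.1328°
cos(B) = (a² + c² − b²)/(2ac) = (57.76 + 57.76 − 15.21)/(2·7.6·7.6) = 100.31/115.52 ≈ 0.868334  ⇒  B ≈ 29.7343°
cos(C) = (a² + b² − c²)/(2ab) = (57.76 + 15.21 − 57.76)/(2·7.6·3.9) = 15.21/59.28 ≈ 0.256579  ⇒  C ≈ 75.1328°
Check: A + B + C ≈ 180°

A = 75.13°, B = 29.73°, C = 75.13°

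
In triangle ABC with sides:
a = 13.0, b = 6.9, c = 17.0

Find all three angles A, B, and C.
Law of cosines for each angle (a² = 169, b² = 47.61, c² = 289):
cos(A) = (b² + c² − a²)/(2bc) = (47.61 + 289 − 169)/(2·6.9·17.0) = 167.61/234.6 ≈ 0.71445  ⇒  A ≈ 44.4018°
cos(B) = (a² + c² − b²)/(2ac) = (169 + 289 − 47.61)/(2·13.0·17.0) = 410.39/442 ≈ 0.928484  ⇒  B ≈ 21.8003°
cos(C) = (a² + b² − c²)/(2ab) = (169 + 47.61 − 289)/(2·13.0·6.9) = -72.39/179.4 ≈ -0.403512  ⇒  C ≈ 113.798°
Check: A + B + C ≈ 180°

A = 44.4°, B = 21.8°, C = 113.8°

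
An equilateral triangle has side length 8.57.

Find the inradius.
r = Area/s with s the semi-perimeter.
Area = (√3/4)·8.57² = (√3/4)·73.4449 ≈ 0.433013·73.4449 ≈ 31.8026
s = 3·8.57/2 = 12.855
r ≈ 31.8026/12.855 ≈ 2.47395
(Equivalently r = side/(2√3) = 8.57/3.4641 ≈ 2.47395.)

r = 2.474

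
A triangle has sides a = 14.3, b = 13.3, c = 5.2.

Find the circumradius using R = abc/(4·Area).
First find the area with Heron's formula.
s = (14.3 + 13.3 + 5.2)/2 = 16.4
Area = √(s(s−a)(s−b)(s−c)) = √(16.4·2.1·3.1·11.2) ≈ √1195.76 ≈ 34.5797
abc = 14.3·13.3·5.2 = 988.988
R = abc/(4·Area) ≈ 988.988/(4·34.5797) = 988.988/138.319 ≈ 7.15006

R = 7.15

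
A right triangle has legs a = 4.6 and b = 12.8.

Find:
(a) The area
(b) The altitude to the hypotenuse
(a) The legs are perpendicular, so Area = ½·a·b = ½·4.6·12.8 = ½·58.88 = 29.44
(b) Hypotenuse c = √(a² + b²) = √(21.16 + 163.84) = √185 ≈ 13.6015
    Area = ½·c·h_c  ⇒  h_c = 2·Area/c = 58.88/13.6015 ≈ 4.32894

Area = 29.44, h_c = 4.329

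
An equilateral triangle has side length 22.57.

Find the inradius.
r = Area/s with s the semi-perimeter.
Area = (√3/4)·22.57² = (√3/4)·509.4049 ≈ 0.433013·509.4049 ≈ 220.579
s = 3·22.57/2 = 33.855
r ≈ 220.579/33.855 ≈ 6.5154
(Equivalently r = side/(2√3) = 22.57/3.4641 ≈ 6.5154.)

r = 6.515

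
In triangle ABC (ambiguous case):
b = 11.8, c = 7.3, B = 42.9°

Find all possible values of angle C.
b/sin(B) = c/sin(C)  ⇒  sin(C) = c·sin(B)/b = 7.3·sin(42.9°)/11.8
sin(42.9°) ≈ 0.680721
sin(C) ≈ 7.3·0.680721/11.8 ≈ 4.96926/11.8 ≈ 0.421124
Candidate 1: C₁ = arcsin(0.421124) ≈ 24.9056°  →  A = 180° − 42.9° − 24.9056° ≈ 112.194° > 0, valid
Candidate 2: C₂ = 180° − C₁ ≈ 155.094°  →  A = 180° − 42.9° − 155.094° ≈ -17.9944° ≤ 0, not a valid triangle

C = 24.91° (one solution)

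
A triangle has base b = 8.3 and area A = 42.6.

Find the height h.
A = ½·b·h  ⇒  h = 2A/b = 2·42.6/8.3 = 85.2/8.3 ≈ 10.2651

h = 10.27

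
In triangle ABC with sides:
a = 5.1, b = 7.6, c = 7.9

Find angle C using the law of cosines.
c² = a² + b² − 2ab·cos(C)  ⇒  cos(C) = (a² + b² − c²)/(2ab)
cos(C) = (5.1² + 7.6² − 7.9²)/(2·5.1·7.6) = (26.01 + 57.76 − 62.41)/77.52 = 21.36/77.52 ≈ 0.275542
C = arccos(0.275542) ≈ 74.0057°

C = 74.01°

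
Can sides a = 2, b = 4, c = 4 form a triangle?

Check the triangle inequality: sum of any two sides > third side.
a + b vs c: 2 + 4 = 6 > 4  ✓
a + c vs b: 2 + 4 = 6 > 4  ✓
b + c vs a: 4 + 4 = 8 > 2  ✓

Yes, triangle inequality satisfied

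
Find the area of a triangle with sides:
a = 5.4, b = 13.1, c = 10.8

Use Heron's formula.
s = (5.4 + 13.1 + 10.8)/2 = 29.3/2 = 14.65
s − a = 9.25, s − b = 1.55, s − c = 3.85
s(s−a)(s−b)(s−c) = 14.65·9.25·1.55·3.85 ≈ 808.671
Area = √808.671 ≈ 28.4371

Area = 28.44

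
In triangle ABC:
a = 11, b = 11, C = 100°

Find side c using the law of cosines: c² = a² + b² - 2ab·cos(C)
c² = 11² + 11² − 2·11·11·cos(100°)
cos(100°) ≈ -0.173648
c² ≈ 121 + 121 − 242·(-0.173648) ≈ 242 + 42.0229 ≈ 284.023
c ≈ √284.023 ≈ 16.853

c = 16.85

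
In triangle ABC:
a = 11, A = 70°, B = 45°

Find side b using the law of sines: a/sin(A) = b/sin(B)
a/sin(A) = b/sin(B)  ⇒  b = a·sin(B)/sin(A) = 11·sin(45°)/sin(70°)
sin(45°) ≈ 0.707107, sin(70°) ≈ 0.939693
b ≈ 11·0.707107/0.939693 ≈ 7.77817/0.939693 ≈ 8.27736

b = 8.277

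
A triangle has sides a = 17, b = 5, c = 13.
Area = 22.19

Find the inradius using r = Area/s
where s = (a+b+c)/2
s = (17 + 5 + 13)/2 = 35/2 = 17.5
r = Area/s = 22.19/17.5 ≈ 1.268

r = 1.268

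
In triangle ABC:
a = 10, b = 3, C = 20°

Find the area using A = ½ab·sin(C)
A = ½·a·b·sin(C) = ½·10·3·sin(20°)
sin(20°) ≈ 0.34202
A ≈ ½·30·0.34202 = 15·0.34202 ≈ 5.1303

Area = 5.13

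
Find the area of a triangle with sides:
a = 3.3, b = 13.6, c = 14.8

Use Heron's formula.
s = (3.3 + 13.6 + 14.8)/2 = 31.7/2 = 15.85
s − a = 12.55, s − b = 2.25, s − c = 1.05
s(s−a)(s−b)(s−c) = 15.85·12.55·2.25·1.05 ≈ 469.943
Area = √469.943 ≈ 21.6782

Area = 21.68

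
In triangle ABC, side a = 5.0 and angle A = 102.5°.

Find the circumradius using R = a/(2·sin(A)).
R = a/(2·sin(A)) = 5.0/(2·sin(102.5°))
sin(102.5°) ≈ 0.976296
R ≈ 5.0/(2·0.976296) = 5.0/1.95259 ≈ 2.5607

R = 2.561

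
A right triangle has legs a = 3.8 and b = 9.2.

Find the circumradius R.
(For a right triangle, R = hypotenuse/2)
Hypotenuse c = √(a² + b²) = √(14.44 + 84.64) = √99.08 ≈ 9.95389
R = c/2 ≈ 9.95389/2 ≈ 4.97695

R = 4.977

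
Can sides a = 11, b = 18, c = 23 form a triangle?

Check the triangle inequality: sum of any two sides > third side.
a + b vs c: 11 + 18 = 29 > 23  ✓
a + c vs b: 11 + 23 = 34 > 18  ✓
b + c vs a: 18 + 23 = 41 > 11  ✓

Yes, triangle inequality satisfied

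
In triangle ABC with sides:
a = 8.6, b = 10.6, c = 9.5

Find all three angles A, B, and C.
Law of cosines for each angle (a² = 73.96, b² = 112.36, c² = 90.25):
cos(A) = (b² + c² − a²)/(2bc) = (112.36 + 90.25 − 73.96)/(2·10.6·9.5) = 128.65/201.4 ≈ 0.638779  ⇒  A ≈ 50.2992°
cos(B) = (a² + c² − b²)/(2ac) = (73.96 + 90.25 − 112.36)/(2·8.6·9.5) = 51.85/163.4 ≈ 0.317319  ⇒  B ≈ 71.4991°
cos(C) = (a² + b² − c²)/(2ab) = (73.96 + 112.36 − 90.25)/(2·8.6·10.6) = 96.07/182.32 ≈ 0.526931  ⇒  C ≈ 58.2017°
Check: A + B + C ≈ 180°

A = 50.3°, B = 71.5°, C = 58.2°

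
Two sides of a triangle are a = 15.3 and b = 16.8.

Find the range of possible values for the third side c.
Triangle inequality: |a − b| < c < a + b
|a − b| = |15.3 − 16.8| = 1.5
a + b = 15.3 + 16.8 = 32.1

1.5 < c < 32.1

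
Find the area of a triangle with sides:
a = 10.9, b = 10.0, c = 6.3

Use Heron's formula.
s = (10.9 + 10.0 + 6.3)/2 = 27.2/2 = 13.6
s − a = 2.7, s − b = 3.6, s − c = 7.3
s(s−a)(s−b)(s−c) = 13.6·2.7·3.6·7.3 ≈ 965.002
Area = √965.002 ≈ 31.0645

Area = 31.06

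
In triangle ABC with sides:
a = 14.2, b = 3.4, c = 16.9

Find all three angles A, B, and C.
Law of cosines for each angle (a² = 201.64, b² = 11.56, c² = 285.61):
cos(A) = (b² + c² − a²)/(2bc) = (11.56 + 285.61 − 201.64)/(2·3.4·16.9) = 95.53/114.92 ≈ 0.831274  ⇒  A ≈ 33.7702°
cos(B) = (a² + c² − b²)/(2ac) = (201.64 + 285.61 − 11.56)/(2·14.2·16.9) = 475.69/479.96 ≈ 0.991103  ⇒  B ≈ 7.64842°
cos(C) = (a² + b² − c²)/(2ab) = (201.64 + 11.56 − 285.61)/(2·14.2·3.4) = -72.41/96.56 ≈ -0.749896  ⇒  C ≈ 138.581°
Check: A + B + C ≈ 180°

A = 33.77°, B = 7.648°, C = 138.6°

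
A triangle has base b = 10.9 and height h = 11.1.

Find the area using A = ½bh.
A = ½·b·h = ½·10.9·11.1 = ½·120.99 = 60.495

Area = 60.495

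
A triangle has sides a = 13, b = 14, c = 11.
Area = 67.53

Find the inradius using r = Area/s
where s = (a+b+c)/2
s = (13 + 14 + 11)/2 = 38/2 = 19
r = Area/s = 67.53/19 ≈ 3.55421

r = 3.554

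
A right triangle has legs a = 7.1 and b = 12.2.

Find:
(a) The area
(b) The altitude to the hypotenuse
(a) The legs are perpendicular, so Area = ½·a·b = ½·7.1·12.2 = ½·86.62 = 43.31
(b) Hypotenuse c = √(a² + b²) = √(50.41 + 148.84) = √199.25 ≈ 14.1156
    Area = ½·c·h_c  ⇒  h_c = 2·Area/c = 86.62/14.1156 ≈ 6.13648

Area = 43.31, h_c = 6.136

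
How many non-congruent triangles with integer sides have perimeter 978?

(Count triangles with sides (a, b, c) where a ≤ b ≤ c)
Let a ≤ b ≤ c with a + b + c = 978. The only binding inequality is a + b > c, i.e. 978 − c > c, so c < 978/2; and c ≥ 978/3 since c is the largest side.
So 326 ≤ c ≤ 488. For each c, b runs from ⌈(978 − c)/2⌉ up to c (then a = 978 − b − c satisfies 1 ≤ a ≤ b automatically), giving c − ⌈(978 − c)/2⌉ + 1 choices.
Summing over c: 1 + 2 + 4 + 5 + … + 242 + 244  (163 terms, c = 326, …, 488) = 19927
Check (closed form: nearest integer to p²/48 for even p, (p+3)²/48 for odd p): 978²/48 = 956484/48 ≈ 19926.75 → 19927

19927 triangles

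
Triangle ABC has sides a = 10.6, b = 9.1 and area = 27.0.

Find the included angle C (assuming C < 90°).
Area = ½·a·b·sin(C)  ⇒  sin(C) = 2·Area/(a·b) = 2·27.0/(10.6·9.1) = 54/96.46 ≈ 0.559818
C = arcsin(0.559818) ≈ 34.0432° (taking the acute solution since C < 90°)

C = 34.04°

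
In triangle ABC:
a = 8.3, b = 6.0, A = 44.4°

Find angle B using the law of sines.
a/sin(A) = b/sin(B)  ⇒  sin(B) = b·sin(A)/a = 6.0·sin(44.4°)/8.3
sin(44.4°) ≈ 0.699663
sin(B) ≈ 6.0·0.699663/8.3 ≈ 4.19798/8.3 ≈ 0.505781
B = arcsin(0.505781) ≈ 30.3832°
(Since b ≤ a we need B ≤ A, so the obtuse alternative 180° − 30.3832° ≈ 149.617° is rejected.)

B = 30.38°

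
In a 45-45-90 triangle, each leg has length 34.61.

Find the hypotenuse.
In a 45-45-90 triangle the sides are in ratio 1 : 1 : √2, so hypotenuse = leg·√2.
Hypotenuse = 34.61·√2 ≈ 34.61·1.41421 ≈ 48.9459

Hypotenuse = 34.61√2 = 48.95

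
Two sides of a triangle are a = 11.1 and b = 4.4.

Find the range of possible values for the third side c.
Triangle inequality: |a − b| < c < a + b
|a − b| = |11.1 − 4.4| = 6.7
a + b = 11.1 + 4.4 = 15.5

6.7 < c < 15.5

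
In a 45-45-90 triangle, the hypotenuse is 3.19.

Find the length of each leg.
In a 45-45-90 triangle hypotenuse = leg·√2, so leg = hypotenuse/√2.
Leg = 3.19/√2 ≈ 3.19/1.41421 ≈ 2.25567

Each leg = 2.256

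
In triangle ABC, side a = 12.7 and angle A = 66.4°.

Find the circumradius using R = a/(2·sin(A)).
R = a/(2·sin(A)) = 12.7/(2·sin(66.4°))
sin(66.4°) ≈ 0.916363
R ≈ 12.7/(2·0.916363) = 12.7/1.83273 ≈ 6.92957

R = 6.93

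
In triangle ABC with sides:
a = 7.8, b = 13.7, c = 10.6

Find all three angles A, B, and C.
Law of cosines for each angle (a² = 60.84, b² = 187.69, c² = 112.36):
cos(A) = (b² + c² − a²)/(2bc) = (187.69 + 112.36 − 60.84)/(2·13.7·10.6) = 239.21/290.44 ≈ 0.823612  ⇒  A ≈ 34.5519°
cos(B) = (a² + c² − b²)/(2ac) = (60.84 + 112.36 − 187.69)/(2·7.8·10.6) = -14.49/165.36 ≈ -0.087627  ⇒  B ≈ 95.0271°
cos(C) = (a² + b² − c²)/(2ab) = (60.84 + 187.69 − 112.36)/(2·7.8·13.7) = 136.17/213.72 ≈ 0.637142  ⇒  C ≈ 50.421°
Check: A + B + C ≈ 180°

A = 34.55°, B = 95.03°, C = 50.42°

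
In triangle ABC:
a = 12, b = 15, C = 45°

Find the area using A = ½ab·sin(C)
A = ½·a·b·sin(C) = ½·12·15·sin(45°)
sin(45°) ≈ 0.707107
A ≈ ½·180·0.707107 = 90·0.707107 ≈ 63.6396

Area = 63.64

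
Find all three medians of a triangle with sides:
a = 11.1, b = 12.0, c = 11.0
Median formula: m_a = ½√(2b² + 2c² − a²) (and cyclically). a² = 123.21, b² = 144, c² = 121.
m_a = ½√(2·144 + 2·121 − 123.21) = ½√406.79 ≈ ½·20.169 ≈ 10.0845
m_b = ½√(2·123.21 + 2·121 − 144) = ½√344.42 ≈ ½·18.5586 ≈ 9.27928
m_c = ½√(2·123.21 + 2·144 − 121) = ½√413.42 ≈ ½·20.3327 ≈ 10.1664

m_a = 10.08, m_b = 9.279, m_c = 10.17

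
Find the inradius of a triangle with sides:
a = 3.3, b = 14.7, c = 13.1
r = Area/s where s is the semi-perimeter.
s = (3.3 + 14.7 + 13.1)/2 = 31.1/2 = 15.55
Area = √(s(s−a)(s−b)(s−c)) = √(15.55·12.25·0.85·2.45) ≈ √396.69 ≈ 19.9171
r ≈ 19.9171/15.55 ≈ 1.28084

r = 1.281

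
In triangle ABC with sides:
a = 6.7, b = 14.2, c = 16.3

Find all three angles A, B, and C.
Law of cosines for each angle (a² = 44.89, b² = 201.64, c² = 265.69):
cos(A) = (b² + c² − a²)/(2bc) = (201.64 + 265.69 − 44.89)/(2·14.2·16.3) = 422.44/462.92 ≈ 0.912555  ⇒  A ≈ 24.1391°
cos(B) = (a² + c² − b²)/(2ac) = (44.89 + 265.69 − 201.64)/(2·6.7·16.3) = 108.94/218.42 ≈ 0.498764  ⇒  B ≈ 60.0817°
cos(C) = (a² + b² − c²)/(2ab) = (44.89 + 201.64 − 265.69)/(2·6.7·14.2) = -19.16/190.28 ≈ -0.100694  ⇒  C ≈ 95.7791°
Check: A + B + C ≈ 180°

A = 24.14°, B = 60.08°, C = 95.78°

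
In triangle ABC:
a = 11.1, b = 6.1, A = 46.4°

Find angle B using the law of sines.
a/sin(A) = b/sin(B)  ⇒  sin(B) = b·sin(A)/a = 6.1·sin(46.4°)/11.1
sin(46.4°) ≈ 0.724172
sin(B) ≈ 6.1·0.724172/11.1 ≈ 4.41745/11.1 ≈ 0.397968
B = arcsin(0.397968) ≈ 23.4512°
(Since b ≤ a we need B ≤ A, so the obtuse alternative 180° − 23.4512° ≈ 156.549° is rejected.)

B = 23.45°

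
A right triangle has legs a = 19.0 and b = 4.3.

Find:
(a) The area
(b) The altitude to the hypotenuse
(a) The legs are perpendicular, so Area = ½·a·b = ½·19.0·4.3 = ½·81.7 = 40.85
(b) Hypotenuse c = √(a² + b²) = √(361 + 18.49) = √379.49 ≈ 19.4805
    Area = ½·c·h_c  ⇒  h_c = 2·Area/c = 81.7/19.4805 ≈ 4.19394

Area = 40.85, h_c = 4.194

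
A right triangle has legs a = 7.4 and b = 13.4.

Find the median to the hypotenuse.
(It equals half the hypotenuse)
Hypotenuse c = √(a² + b²) = √(54.76 + 179.56) = √234.32 ≈ 15.3075
Median to hypotenuse = c/2 ≈ 15.3075/2 ≈ 7.65376

Median = 7.654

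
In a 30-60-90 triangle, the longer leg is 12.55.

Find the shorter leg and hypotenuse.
In a 30-60-90 triangle the sides are in ratio 1 : √3 : 2, so short leg = long leg/√3 and hypotenuse = 2·(short leg).
Short leg = 12.55/√3 ≈ 12.55/1.73205 ≈ 7.24575
Hypotenuse = 2·7.24575 ≈ 14.4915

Short leg = 7.246, Hypotenuse = 14.49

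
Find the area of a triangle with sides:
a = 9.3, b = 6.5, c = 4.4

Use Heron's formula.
s = (9.3 + 6.5 + 4.4)/2 = 20.2/2 = 10.1
s − a = 0.8, s − b = 3.6, s − c = 5.7
s(s−a)(s−b)(s−c) = 10.1·0.8·3.6·5.7 ≈ 165.802
Area = √165.802 ≈ 12.8764

Area = 12.88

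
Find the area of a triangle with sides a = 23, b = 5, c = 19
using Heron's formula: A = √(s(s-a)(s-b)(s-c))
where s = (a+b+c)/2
s = (23 + 5 + 19)/2 = 47/2 = 23.5
s − a = 0.5, s − b = 18.5, s − c = 4.5
s(s−a)(s−b)(s−c) = 23.5·0.5·18.5·4.5 = 978.1875
Area = √978.1875 ≈ 31.276

s = 23.5, Area = 31.28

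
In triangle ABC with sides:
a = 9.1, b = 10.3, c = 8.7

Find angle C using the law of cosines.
c² = a² + b² − 2ab·cos(C)  ⇒  cos(C) = (a² + b² − c²)/(2ab)
cos(C) = (9.1² + 10.3² − 8.7²)/(2·9.1·10.3) = (82.81 + 106.09 − 75.69)/187.46 = 113.21/187.46 ≈ 0.603916
C = arccos(0.603916) ≈ 52.8492°

C = 52.85°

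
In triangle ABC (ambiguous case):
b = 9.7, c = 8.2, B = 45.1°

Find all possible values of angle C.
b/sin(B) = c/sin(C)  ⇒  sin(C) = c·sin(B)/b = 8.2·sin(45.1°)/9.7
sin(45.1°) ≈ 0.70834
sin(C) ≈ 8.2·0.70834/9.7 ≈ 5.80839/9.7 ≈ 0.598803
Candidate 1: C₁ = arcsin(0.598803) ≈ 36.7842°  →  A = 180° − 45.1° − 36.7842° ≈ 98.1158° > 0, valid
Candidate 2: C₂ = 180° − C₁ ≈ 143.216°  →  A = 180° − 45.1° − 143.216° ≈ -8.3158° ≤ 0, not a valid triangle

C = 36.78° (one solution)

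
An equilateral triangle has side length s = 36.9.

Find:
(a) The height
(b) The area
(a) The height splits the triangle into two 30-60-90 halves: h = s·√3/2 = 36.9·1.73205/2 ≈ 63.9127/2 ≈ 31.9563
(b) Area = (√3/4)·s² = (√3/4)·36.9² = (√3/4)·1361.61 ≈ 0.433013·1361.61 ≈ 589.594

Height = 31.96, Area = 589.6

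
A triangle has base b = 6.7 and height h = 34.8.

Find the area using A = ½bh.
A = ½·b·h = ½·6.7·34.8 = ½·233.16 = 116.58

Area = 116.58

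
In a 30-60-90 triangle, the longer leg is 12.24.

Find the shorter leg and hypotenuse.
In a 30-60-90 triangle the sides are in ratio 1 : √3 : 2, so short leg = long leg/√3 and hypotenuse = 2·(short leg).
Short leg = 12.24/√3 ≈ 12.24/1.73205 ≈ 7.06677
Hypotenuse = 2·7.06677 ≈ 14.1335

Short leg = 7.067, Hypotenuse = 14.13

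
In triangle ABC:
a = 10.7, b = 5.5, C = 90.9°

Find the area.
Two sides and the included angle (SAS): A = ½·a·b·sin(C) = ½·10.7·5.5·sin(90.9°)
sin(90.9°) ≈ 0.999877
A ≈ ½·58.85·0.999877 = 29.425·0.999877 ≈ 29.4214

Area = 29.42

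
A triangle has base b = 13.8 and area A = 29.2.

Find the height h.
A = ½·b·h  ⇒  h = 2A/b = 2·29.2/13.8 = 58.4/13.8 ≈ 4.23188

h = 4.232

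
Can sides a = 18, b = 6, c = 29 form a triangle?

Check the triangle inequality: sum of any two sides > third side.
a + b vs c: 18 + 6 = 24 ≤ 29  ✗
a + c vs b: 18 + 29 = 47 > 6  ✓
b + c vs a: 6 + 29 = 35 > 18  ✓

No: 18 + 6 = 24 is not > 29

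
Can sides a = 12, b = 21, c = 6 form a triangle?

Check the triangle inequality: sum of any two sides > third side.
a + b vs c: 12 + 21 = 33 > 6  ✓
a + c vs b: 12 + 6 = 18 ≤ 21  ✗
b + c vs a: 21 + 6 = 27 > 12  ✓

No: 12 + 6 = 18 is not > 21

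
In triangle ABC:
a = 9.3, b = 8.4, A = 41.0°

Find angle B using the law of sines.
a/sin(A) = b/sin(B)  ⇒  sin(B) = b·sin(A)/a = 8.4·sin(41.0°)/9.3
sin(41.0°) ≈ 0.656059
sin(B) ≈ 8.4·0.656059/9.3 ≈ 5.5109/9.3 ≈ 0.592569
B = arcsin(0.592569) ≈ 36.3396°
(Since b ≤ a we need B ≤ A, so the obtuse alternative 180° − 36.3396° ≈ 143.66° is rejected.)

B = 36.34°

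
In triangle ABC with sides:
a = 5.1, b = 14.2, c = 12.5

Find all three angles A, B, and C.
Law of cosines for each angle (a² = 26.01, b² = 201.64, c² = 156.25):
cos(A) = (b² + c² − a²)/(2bc) = (201.64 + 156.25 − 26.01)/(2·14.2·12.5) = 331.88/355 ≈ 0.934873  ⇒  A ≈ 20.7923°
cos(B) = (a² + c² − b²)/(2ac) = (26.01 + 156.25 − 201.64)/(2·5.1·12.5) = -19.38/127.5 ≈ -0.152  ⇒  B ≈ 98.7428°
cos(C) = (a² + b² − c²)/(2ab) = (26.01 + 201.64 − 156.25)/(2·5.1·14.2) = 71.4/144.84 ≈ 0.492958  ⇒  C ≈ 60.4648°
Check: A + B + C ≈ 180°

A = 20.79°, B = 98.74°, C = 60.46°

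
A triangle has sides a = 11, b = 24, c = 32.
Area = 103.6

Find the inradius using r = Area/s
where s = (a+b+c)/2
s = (11 + 24 + 32)/2 = 67/2 = 33.5
r = Area/s = 103.6/33.5 ≈ 3.09254

r = 3.093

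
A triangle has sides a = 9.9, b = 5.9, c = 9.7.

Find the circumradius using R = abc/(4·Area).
First find the area with Heron's formula.
s = (9.9 + 5.9 + 9.7)/2 = 12.75
Area = √(s(s−a)(s−b)(s−c)) = √(12.75·2.85·6.85·3.05) ≈ √759.181 ≈ 27.5532
abc = 9.9·5.9·9.7 = 566.577
R = abc/(4·Area) ≈ 566.577/(4·27.5532) = 566.577/110.213 ≈ 5.14075

R = 5.141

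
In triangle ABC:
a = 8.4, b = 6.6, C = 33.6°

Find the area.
Two sides and the included angle (SAS): A = ½·a·b·sin(C) = ½·8.4·6.6·sin(33.6°)
sin(33.6°) ≈ 0.553392
A ≈ ½·55.44·0.553392 = 27.72·0.553392 ≈ 15.34

Area = 15.34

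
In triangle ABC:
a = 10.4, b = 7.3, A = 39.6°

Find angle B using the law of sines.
a/sin(A) = b/sin(B)  ⇒  sin(B) = b·sin(A)/a = 7.3·sin(39.6°)/10.4
sin(39.6°) ≈ 0.637424
sin(B) ≈ 7.3·0.637424/10.4 ≈ 4.6532/10.4 ≈ 0.447423
B = arcsin(0.447423) ≈ 26.5784°
(Since b ≤ a we need B ≤ A, so the obtuse alternative 180° − 26.5784° ≈ 153.422° is rejected.)

B = 26.58°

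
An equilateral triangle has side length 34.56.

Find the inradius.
r = Area/s with s the semi-perimeter.
Area = (√3/4)·34.56² = (√3/4)·1194.3936 ≈ 0.433013·1194.3936 ≈ 517.188
s = 3·34.56/2 = 51.84
r ≈ 517.188/51.84 ≈ 9.97661
(Equivalently r = side/(2√3) = 34.56/3.4641 ≈ 9.97661.)

r = 9.977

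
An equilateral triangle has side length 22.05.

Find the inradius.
r = Area/s with s the semi-perimeter.
Area = (√3/4)·22.05² = (√3/4)·486.2025 ≈ 0.433013·486.2025 ≈ 210.532
s = 3·22.05/2 = 33.075
r ≈ 210.532/33.075 ≈ 6.36529
(Equivalently r = side/(2√3) = 22.05/3.4641 ≈ 6.36529.)

r = 6.365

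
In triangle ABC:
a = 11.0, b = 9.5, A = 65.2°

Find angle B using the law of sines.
a/sin(A) = b/sin(B)  ⇒  sin(B) = b·sin(A)/a = 9.5·sin(65.2°)/11.0
sin(65.2°) ≈ 0.907777
sin(B) ≈ 9.5·0.907777/11.0 ≈ 8.62389/11.0 ≈ 0.78399
B = arcsin(0.78399) ≈ 51.6273°
(Since b ≤ a we need B ≤ A, so the obtuse alternative 180° − 51.6273° ≈ 128.373° is rejected.)

B = 51.63°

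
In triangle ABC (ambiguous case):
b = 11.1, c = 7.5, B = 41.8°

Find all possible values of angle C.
b/sin(B) = c/sin(C)  ⇒  sin(C) = c·sin(B)/b = 7.5·sin(41.8°)/11.1
sin(41.8°) ≈ 0.666532
sin(C) ≈ 7.5·0.666532/11.1 ≈ 4.99899/11.1 ≈ 0.45036
Candidate 1: C₁ = arcsin(0.45036) ≈ 26.7668°  →  A = 180° − 41.8° − 26.7668° ≈ 111.433° > 0, valid
Candidate 2: C₂ = 180° − C₁ ≈ 153.233°  →  A = 180° − 41.8° − 153.233° ≈ -15.0332° ≤ 0, not a valid triangle

C = 26.77° (one solution)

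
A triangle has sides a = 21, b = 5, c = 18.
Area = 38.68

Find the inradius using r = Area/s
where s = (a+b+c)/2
s = (21 + 5 + 18)/2 = 44/2 = 22
r = Area/s = 38.68/22 ≈ 1.75818

r = 1.758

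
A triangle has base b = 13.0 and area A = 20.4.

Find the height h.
A = ½·b·h  ⇒  h = 2A/b = 2·20.4/13.0 = 40.8/13.0 ≈ 3.13846

h = 3.138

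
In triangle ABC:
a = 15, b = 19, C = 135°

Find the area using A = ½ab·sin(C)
A = ½·a·b·sin(C) = ½·15·19·sin(135°)
sin(135°) ≈ 0.707107
A ≈ ½·285·0.707107 = 142.5·0.707107 ≈ 100.763

Area = 100.8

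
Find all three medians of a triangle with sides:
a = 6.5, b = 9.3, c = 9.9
Median formula: m_a = ½√(2b² + 2c² − a²) (and cyclically). a² = 42.25, b² = 86.49, c² = 98.01.
m_a = ½√(2·86.49 + 2·98.01 − 42.25) = ½√326.75 ≈ ½·18.0762 ≈ 9.03811
m_b = ½√(2·42.25 + 2·98.01 − 86.49) = ½√194.03 ≈ ½·13.9295 ≈ 6.96473
m_c = ½√(2·42.25 + 2·86.49 − 98.01) = ½√159.47 ≈ ½·12.6281 ≈ 6.31407

m_a = 9.038, m_b = 6.965, m_c = 6.314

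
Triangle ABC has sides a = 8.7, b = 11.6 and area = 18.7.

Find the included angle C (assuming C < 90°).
Area = ½·a·b·sin(C)  ⇒  sin(C) = 2·Area/(a·b) = 2·18.7/(8.7·11.6) = 37.4/100.92 ≈ 0.370591
C = arcsin(0.370591) ≈ 21.752° (taking the acute solution since C < 90°)

C = 21.75°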